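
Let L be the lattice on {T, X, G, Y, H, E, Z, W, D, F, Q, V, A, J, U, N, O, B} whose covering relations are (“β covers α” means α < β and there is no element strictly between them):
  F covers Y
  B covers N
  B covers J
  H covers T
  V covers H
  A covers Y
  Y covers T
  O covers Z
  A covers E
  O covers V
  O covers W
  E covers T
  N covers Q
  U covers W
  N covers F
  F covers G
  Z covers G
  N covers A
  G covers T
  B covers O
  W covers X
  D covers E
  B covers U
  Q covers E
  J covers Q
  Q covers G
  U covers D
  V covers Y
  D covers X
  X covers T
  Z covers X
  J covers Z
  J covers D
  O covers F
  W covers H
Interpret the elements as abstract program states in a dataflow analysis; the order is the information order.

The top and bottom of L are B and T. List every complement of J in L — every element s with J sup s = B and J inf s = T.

H, V, Y

Need s with J ∨ s = B and J ∧ s = T.
Checking each element gives: H, V, Y.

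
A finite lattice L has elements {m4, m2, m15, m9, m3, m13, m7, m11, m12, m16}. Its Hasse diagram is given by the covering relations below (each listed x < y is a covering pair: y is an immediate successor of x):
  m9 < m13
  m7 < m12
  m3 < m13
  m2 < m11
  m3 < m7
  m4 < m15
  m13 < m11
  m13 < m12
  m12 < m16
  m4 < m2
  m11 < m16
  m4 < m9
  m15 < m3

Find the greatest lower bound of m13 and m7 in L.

m3

Common lower bounds of {m13, m7}: m15, m3, m4.
The greatest among these is m3.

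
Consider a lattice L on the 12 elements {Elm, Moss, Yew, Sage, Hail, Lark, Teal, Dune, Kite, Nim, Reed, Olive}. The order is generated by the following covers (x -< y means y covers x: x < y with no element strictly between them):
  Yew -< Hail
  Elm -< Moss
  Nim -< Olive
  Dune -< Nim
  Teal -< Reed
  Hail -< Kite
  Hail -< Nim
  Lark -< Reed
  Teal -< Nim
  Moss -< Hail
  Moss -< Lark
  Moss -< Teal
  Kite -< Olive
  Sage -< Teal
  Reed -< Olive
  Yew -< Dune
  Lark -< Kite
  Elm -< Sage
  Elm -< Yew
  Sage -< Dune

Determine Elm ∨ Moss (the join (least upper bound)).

Common upper bounds of {Elm, Moss}: Hail, Kite, Lark, Moss, Nim, Olive, Reed, Teal.
The least among these is Moss.

Moss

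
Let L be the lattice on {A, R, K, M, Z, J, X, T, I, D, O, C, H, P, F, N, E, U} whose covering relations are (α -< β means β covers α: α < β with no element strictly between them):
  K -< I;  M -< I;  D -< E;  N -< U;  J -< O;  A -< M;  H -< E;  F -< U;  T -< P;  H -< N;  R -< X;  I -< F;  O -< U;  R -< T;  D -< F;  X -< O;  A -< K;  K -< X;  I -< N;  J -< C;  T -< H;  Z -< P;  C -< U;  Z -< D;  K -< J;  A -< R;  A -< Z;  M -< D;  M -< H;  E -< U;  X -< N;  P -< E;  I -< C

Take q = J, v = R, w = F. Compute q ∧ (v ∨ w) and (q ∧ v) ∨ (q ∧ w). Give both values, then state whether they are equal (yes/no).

J; K; no

v ∨ w = U, so q ∧ (v ∨ w) = J ∧ U = J.
q ∧ v = A and q ∧ w = K, so (q ∧ v) ∨ (q ∧ w) = A ∨ K = K.
Equal: no.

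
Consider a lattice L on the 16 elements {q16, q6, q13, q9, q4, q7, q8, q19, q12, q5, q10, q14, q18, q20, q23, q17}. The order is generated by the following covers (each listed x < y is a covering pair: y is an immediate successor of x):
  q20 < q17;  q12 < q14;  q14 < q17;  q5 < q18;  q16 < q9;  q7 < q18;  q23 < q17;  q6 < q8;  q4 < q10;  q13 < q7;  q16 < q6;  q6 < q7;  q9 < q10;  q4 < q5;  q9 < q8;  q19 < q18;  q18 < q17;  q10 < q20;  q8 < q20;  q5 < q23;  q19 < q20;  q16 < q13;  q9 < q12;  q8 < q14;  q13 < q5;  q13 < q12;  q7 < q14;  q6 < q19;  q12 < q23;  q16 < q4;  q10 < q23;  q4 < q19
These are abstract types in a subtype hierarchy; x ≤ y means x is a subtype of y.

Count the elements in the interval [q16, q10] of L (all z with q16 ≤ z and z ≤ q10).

4

The interval [q16, q10] = {q10, q16, q4, q9}, which has 4 elements.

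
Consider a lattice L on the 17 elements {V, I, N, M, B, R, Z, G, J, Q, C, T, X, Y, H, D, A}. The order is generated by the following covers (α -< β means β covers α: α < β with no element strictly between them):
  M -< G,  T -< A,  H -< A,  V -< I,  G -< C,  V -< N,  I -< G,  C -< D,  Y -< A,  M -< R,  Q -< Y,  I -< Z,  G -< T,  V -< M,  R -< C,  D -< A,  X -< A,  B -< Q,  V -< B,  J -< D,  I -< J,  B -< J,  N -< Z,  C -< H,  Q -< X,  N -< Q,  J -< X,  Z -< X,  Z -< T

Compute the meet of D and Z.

I

Common lower bounds of {D, Z}: I, V.
The greatest among these is I.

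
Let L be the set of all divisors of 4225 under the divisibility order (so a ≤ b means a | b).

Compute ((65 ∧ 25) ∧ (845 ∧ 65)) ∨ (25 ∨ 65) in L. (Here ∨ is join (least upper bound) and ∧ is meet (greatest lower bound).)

325

65 ∧ 25 = 5
845 ∧ 65 = 65
5 ∧ 65 = 5
25 ∨ 65 = 325
5 ∨ 325 = 325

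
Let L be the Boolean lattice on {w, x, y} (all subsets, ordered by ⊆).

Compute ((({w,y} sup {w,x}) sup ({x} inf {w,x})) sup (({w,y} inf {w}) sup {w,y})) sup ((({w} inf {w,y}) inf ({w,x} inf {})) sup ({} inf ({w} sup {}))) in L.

{w,y} ∨ {w,x} = {w,x,y}
{x} ∧ {w,x} = {x}
{w,x,y} ∨ {x} = {w,x,y}
{w,y} ∧ {w} = {w}
{w} ∨ {w,y} = {w,y}
{w,x,y} ∨ {w,y} = {w,x,y}
{w} ∧ {w,y} = {w}
{w,x} ∧ {} = {}
{w} ∧ {} = {}
{w} ∨ {} = {w}
{} ∧ {w} = {}
{} ∨ {} = {}
{w,x,y} ∨ {} = {w,x,y}

{w,x,y}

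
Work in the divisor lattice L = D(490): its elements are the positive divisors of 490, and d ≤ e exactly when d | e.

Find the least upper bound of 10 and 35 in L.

In the divisibility order, the join is the least common multiple: lcm(10, 35) = 70.

70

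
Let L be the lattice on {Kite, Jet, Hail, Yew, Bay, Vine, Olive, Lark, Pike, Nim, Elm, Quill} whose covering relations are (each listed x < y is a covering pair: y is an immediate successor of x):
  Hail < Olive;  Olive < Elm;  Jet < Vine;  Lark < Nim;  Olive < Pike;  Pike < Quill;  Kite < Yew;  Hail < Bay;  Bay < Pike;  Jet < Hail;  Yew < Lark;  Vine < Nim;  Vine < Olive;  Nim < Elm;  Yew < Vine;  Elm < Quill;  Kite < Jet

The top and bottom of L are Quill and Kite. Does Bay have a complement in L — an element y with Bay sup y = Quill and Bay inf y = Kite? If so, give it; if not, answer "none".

Need y with Bay ∨ y = Quill and Bay ∧ y = Kite.
Checking each element gives: Lark.

Lark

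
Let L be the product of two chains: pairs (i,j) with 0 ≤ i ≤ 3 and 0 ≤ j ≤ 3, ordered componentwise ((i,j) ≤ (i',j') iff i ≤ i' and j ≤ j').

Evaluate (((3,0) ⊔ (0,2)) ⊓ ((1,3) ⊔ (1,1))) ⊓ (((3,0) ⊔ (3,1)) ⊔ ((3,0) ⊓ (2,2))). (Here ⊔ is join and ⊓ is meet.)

(1,1)

(3,0) ∨ (0,2) = (3,2)
(1,3) ∨ (1,1) = (1,3)
(3,2) ∧ (1,3) = (1,2)
(3,0) ∨ (3,1) = (3,1)
(3,0) ∧ (2,2) = (2,0)
(3,1) ∨ (2,0) = (3,1)
(1,2) ∧ (3,1) = (1,1)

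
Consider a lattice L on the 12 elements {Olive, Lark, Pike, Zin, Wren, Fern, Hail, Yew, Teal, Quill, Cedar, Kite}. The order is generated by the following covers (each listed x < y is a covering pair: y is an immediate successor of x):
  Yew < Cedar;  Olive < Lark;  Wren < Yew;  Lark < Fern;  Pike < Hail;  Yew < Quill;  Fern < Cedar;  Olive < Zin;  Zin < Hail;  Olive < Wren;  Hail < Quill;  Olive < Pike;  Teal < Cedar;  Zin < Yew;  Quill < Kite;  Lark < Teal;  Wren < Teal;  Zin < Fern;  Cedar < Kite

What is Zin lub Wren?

Common upper bounds of {Zin, Wren}: Cedar, Kite, Quill, Yew.
The least among these is Yew.

Yew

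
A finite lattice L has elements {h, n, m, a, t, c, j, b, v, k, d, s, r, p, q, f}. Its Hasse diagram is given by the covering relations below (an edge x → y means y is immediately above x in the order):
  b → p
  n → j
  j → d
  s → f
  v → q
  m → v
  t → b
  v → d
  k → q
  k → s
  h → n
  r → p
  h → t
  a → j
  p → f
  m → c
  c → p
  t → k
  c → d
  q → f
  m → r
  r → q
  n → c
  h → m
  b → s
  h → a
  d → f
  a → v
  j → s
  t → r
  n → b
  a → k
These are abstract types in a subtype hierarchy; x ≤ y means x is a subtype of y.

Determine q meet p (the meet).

r

Common lower bounds of {q, p}: h, m, r, t.
The greatest among these is r.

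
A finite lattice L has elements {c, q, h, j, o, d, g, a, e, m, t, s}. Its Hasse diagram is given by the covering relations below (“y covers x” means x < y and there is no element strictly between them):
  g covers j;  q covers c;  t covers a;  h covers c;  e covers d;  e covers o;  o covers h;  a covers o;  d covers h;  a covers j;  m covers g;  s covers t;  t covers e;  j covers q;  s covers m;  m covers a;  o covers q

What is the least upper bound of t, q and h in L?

Common upper bounds of {t, q, h}: s, t.
The least among these is t.

t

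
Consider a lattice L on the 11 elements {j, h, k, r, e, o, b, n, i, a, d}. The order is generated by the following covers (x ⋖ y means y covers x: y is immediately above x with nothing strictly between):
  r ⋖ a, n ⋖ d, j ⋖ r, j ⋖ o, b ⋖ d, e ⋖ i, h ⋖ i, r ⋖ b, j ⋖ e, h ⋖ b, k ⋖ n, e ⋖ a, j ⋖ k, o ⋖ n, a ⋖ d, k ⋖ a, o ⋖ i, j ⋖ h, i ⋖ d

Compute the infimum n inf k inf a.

k

Common lower bounds of {n, k, a}: j, k.
The greatest among these is k.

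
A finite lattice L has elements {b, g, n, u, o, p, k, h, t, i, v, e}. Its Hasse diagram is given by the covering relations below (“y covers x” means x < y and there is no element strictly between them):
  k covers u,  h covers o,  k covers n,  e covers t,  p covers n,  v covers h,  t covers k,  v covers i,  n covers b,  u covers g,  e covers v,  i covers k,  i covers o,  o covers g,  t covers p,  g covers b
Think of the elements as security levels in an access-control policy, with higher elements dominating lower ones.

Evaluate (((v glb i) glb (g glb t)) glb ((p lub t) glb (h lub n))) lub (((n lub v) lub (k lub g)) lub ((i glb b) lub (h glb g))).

v

v ∧ i = i
g ∧ t = g
i ∧ g = g
p ∨ t = t
h ∨ n = v
t ∧ v = k
g ∧ k = g
n ∨ v = v
k ∨ g = k
v ∨ k = v
i ∧ b = b
h ∧ g = g
b ∨ g = g
v ∨ g = v
g ∨ v = v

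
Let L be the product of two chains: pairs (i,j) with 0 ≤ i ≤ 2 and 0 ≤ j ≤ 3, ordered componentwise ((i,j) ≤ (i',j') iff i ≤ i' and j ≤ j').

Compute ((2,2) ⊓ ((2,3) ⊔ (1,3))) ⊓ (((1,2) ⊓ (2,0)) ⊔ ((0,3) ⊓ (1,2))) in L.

(1,2)

(2,3) ∨ (1,3) = (2,3)
(2,2) ∧ (2,3) = (2,2)
(1,2) ∧ (2,0) = (1,0)
(0,3) ∧ (1,2) = (0,2)
(1,0) ∨ (0,2) = (1,2)
(2,2) ∧ (1,2) = (1,2)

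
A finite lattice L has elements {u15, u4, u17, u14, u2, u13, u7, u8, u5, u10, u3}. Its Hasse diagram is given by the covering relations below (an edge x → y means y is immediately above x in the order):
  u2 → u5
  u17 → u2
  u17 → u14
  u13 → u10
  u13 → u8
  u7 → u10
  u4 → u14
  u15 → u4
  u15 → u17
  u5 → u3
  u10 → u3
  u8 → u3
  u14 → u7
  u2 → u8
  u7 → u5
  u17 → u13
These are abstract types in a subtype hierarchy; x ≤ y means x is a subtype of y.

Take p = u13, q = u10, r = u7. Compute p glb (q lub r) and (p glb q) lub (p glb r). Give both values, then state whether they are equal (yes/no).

q lub r = u10, so p glb (q lub r) = u13 glb u10 = u13.
p glb q = u13 and p glb r = u17, so (p glb q) lub (p glb r) = u13 lub u17 = u13.
Equal: yes.

u13; u13; yes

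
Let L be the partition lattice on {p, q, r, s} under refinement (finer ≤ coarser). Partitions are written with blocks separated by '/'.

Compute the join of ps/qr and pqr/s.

The join of ps/qr and pqr/s merges any blocks that overlap across the partitions, giving pqrs.

pqrs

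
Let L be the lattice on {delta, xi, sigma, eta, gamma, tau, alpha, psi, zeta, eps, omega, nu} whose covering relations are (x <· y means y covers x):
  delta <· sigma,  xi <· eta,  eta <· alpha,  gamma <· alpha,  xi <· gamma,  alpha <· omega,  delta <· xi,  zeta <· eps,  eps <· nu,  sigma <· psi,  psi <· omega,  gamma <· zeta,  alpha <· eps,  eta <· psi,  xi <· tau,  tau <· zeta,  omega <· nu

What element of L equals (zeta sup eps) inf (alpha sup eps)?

eps

zeta ∨ eps = eps
alpha ∨ eps = eps
eps ∧ eps = eps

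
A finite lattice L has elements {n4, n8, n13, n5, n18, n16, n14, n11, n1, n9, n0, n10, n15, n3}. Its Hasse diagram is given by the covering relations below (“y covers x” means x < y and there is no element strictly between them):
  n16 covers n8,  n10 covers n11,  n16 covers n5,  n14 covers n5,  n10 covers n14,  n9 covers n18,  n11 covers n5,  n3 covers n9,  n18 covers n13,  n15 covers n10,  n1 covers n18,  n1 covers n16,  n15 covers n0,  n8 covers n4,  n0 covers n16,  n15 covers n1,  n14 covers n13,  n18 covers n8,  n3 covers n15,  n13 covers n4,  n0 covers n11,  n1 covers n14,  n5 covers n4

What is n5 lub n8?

n16

Common upper bounds of {n5, n8}: n0, n1, n15, n16, n3.
The least among these is n16.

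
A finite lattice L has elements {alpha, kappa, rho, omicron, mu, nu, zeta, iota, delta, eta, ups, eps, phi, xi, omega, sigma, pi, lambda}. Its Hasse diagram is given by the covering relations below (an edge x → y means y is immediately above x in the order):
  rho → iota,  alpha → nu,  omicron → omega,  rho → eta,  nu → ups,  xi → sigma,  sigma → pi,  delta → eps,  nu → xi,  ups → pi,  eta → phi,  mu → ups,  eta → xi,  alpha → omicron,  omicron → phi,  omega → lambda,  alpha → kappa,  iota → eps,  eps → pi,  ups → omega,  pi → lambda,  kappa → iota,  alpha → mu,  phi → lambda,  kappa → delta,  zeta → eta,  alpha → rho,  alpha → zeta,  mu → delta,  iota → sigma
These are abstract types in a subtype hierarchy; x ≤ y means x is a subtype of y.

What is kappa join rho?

Common upper bounds of {kappa, rho}: eps, iota, lambda, pi, sigma.
The least among these is iota.

iota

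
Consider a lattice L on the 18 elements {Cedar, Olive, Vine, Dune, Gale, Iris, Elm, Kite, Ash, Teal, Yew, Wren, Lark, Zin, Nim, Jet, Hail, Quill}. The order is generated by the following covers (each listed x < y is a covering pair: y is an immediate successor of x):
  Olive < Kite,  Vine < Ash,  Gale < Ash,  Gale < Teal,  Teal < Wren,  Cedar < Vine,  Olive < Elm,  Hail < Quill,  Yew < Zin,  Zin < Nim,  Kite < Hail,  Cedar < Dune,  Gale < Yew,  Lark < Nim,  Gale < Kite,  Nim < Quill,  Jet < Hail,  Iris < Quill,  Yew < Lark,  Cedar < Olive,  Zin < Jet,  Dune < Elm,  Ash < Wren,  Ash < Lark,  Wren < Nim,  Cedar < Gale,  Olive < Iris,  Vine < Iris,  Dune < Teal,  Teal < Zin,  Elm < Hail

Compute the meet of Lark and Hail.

Yew

Common lower bounds of {Lark, Hail}: Cedar, Gale, Yew.
The greatest among these is Yew.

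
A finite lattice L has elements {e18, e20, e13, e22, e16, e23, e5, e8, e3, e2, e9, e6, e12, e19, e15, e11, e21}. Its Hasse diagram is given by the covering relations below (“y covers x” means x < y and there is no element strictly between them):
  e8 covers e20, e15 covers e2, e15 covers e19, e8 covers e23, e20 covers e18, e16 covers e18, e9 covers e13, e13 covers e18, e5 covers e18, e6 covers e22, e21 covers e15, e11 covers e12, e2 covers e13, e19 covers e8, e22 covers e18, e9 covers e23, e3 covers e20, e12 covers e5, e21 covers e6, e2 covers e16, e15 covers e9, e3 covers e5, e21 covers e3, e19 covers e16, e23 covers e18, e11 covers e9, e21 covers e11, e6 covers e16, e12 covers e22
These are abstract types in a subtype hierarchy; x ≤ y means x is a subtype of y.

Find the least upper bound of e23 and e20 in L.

e8

Common upper bounds of {e23, e20}: e15, e19, e21, e8.
The least among these is e8.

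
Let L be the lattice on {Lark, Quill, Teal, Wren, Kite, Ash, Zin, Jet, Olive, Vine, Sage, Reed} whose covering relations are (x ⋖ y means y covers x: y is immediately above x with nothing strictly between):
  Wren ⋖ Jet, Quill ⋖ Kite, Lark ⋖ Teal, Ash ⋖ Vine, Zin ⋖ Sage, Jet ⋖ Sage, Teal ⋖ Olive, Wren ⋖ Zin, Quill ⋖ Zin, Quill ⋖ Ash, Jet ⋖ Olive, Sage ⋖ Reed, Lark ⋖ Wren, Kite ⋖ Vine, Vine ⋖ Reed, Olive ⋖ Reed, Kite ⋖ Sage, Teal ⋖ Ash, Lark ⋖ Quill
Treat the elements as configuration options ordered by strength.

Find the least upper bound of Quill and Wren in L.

Common upper bounds of {Quill, Wren}: Reed, Sage, Zin.
The least among these is Zin.

Zin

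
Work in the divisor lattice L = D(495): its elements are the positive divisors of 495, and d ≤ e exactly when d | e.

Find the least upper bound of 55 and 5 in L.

In the divisibility order, the join is the least common multiple: lcm(55, 5) = 55.

55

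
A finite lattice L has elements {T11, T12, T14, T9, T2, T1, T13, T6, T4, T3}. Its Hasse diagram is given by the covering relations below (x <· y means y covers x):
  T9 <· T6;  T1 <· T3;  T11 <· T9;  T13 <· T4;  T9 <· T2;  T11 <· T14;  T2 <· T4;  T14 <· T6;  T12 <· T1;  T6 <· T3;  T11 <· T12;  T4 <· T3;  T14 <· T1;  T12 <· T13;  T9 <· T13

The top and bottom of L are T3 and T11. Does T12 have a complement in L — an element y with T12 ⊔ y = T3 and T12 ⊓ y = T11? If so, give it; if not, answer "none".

T6

Need y with T12 ∨ y = T3 and T12 ∧ y = T11.
Checking each element gives: T6.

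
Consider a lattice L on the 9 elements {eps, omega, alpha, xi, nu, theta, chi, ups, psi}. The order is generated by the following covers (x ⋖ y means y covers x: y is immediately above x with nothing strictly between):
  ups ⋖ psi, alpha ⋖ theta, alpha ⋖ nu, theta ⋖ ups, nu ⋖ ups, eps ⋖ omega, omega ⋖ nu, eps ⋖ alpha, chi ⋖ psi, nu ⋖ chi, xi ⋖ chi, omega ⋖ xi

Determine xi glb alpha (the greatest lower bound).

eps

Common lower bounds of {xi, alpha}: eps.
The greatest among these is eps.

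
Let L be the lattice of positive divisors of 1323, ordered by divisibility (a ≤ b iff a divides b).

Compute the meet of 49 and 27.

1

Common lower bounds of {49, 27}: 1.
The greatest among these is 1.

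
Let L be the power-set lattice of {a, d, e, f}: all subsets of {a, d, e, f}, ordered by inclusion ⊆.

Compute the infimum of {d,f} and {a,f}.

Common lower bounds of {{d,f}, {a,f}}: {f}, {}.
The greatest among these is {f}.

{f}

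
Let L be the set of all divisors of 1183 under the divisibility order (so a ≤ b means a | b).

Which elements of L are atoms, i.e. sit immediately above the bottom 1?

The atoms are exactly the elements that cover 1: 13, 7.

13, 7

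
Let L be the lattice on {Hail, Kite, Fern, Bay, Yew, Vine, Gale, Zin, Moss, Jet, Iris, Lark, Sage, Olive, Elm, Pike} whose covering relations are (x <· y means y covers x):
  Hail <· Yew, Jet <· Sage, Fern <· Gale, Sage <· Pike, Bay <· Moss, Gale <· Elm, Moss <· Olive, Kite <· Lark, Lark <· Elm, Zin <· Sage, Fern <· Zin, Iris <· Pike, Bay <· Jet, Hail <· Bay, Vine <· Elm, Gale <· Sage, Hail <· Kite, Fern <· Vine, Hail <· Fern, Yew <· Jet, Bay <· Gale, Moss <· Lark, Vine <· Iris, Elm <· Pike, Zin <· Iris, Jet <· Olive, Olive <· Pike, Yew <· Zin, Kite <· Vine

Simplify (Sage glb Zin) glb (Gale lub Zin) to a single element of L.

Sage ∧ Zin = Zin
Gale ∨ Zin = Sage
Zin ∧ Sage = Zin

Zin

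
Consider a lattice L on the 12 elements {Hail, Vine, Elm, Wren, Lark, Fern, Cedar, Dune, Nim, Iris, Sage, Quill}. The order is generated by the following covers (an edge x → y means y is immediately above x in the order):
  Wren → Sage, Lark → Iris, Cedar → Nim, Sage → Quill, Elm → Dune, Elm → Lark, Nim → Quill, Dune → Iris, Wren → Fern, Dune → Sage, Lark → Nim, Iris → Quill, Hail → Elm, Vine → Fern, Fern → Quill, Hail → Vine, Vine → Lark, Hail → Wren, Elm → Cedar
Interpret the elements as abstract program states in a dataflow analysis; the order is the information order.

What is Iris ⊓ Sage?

Common lower bounds of {Iris, Sage}: Dune, Elm, Hail.
The greatest among these is Dune.

Dune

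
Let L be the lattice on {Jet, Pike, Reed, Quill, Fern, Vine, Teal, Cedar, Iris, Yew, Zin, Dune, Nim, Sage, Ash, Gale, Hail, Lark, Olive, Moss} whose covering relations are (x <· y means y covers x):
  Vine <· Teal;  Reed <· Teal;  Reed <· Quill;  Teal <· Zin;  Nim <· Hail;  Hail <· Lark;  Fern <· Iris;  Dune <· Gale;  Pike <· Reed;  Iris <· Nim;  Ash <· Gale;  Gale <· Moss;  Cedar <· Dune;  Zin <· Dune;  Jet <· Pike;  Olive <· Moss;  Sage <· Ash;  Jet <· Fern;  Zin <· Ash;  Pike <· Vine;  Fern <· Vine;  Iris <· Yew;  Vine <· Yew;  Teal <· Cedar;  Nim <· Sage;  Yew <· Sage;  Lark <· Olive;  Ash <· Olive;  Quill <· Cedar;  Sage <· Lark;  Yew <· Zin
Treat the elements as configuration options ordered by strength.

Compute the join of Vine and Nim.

Sage

Common upper bounds of {Vine, Nim}: Ash, Gale, Lark, Moss, Olive, Sage.
The least among these is Sage.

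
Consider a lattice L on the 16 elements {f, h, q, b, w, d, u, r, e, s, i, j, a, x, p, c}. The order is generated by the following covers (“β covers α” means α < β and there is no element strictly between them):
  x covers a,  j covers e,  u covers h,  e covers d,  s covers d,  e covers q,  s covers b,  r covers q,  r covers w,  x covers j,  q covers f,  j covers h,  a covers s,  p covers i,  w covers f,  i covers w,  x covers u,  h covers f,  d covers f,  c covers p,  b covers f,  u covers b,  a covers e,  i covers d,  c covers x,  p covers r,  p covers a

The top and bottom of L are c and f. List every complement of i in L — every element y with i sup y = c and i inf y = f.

h, u

Need y with i ∨ y = c and i ∧ y = f.
Checking each element gives: h, u.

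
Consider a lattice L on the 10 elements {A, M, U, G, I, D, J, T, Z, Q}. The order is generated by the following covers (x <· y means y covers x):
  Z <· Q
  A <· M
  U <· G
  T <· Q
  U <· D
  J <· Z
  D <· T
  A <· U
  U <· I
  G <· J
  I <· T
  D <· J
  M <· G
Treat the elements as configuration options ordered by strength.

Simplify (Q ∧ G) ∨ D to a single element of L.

J

Q ∧ G = G
G ∨ D = J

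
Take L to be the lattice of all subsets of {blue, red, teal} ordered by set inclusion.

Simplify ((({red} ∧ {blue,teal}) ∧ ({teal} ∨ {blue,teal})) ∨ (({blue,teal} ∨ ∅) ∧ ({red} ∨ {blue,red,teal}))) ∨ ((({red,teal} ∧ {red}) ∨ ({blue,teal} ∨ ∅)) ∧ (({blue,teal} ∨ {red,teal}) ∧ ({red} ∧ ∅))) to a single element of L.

{blue,teal}

{red} ∧ {blue,teal} = ∅
{teal} ∨ {blue,teal} = {blue,teal}
∅ ∧ {blue,teal} = ∅
{blue,teal} ∨ ∅ = {blue,teal}
{red} ∨ {blue,red,teal} = {blue,red,teal}
{blue,teal} ∧ {blue,red,teal} = {blue,teal}
∅ ∨ {blue,teal} = {blue,teal}
{red,teal} ∧ {red} = {red}
{blue,teal} ∨ ∅ = {blue,teal}
{red} ∨ {blue,teal} = {blue,red,teal}
{blue,teal} ∨ {red,teal} = {blue,red,teal}
{red} ∧ ∅ = ∅
{blue,red,teal} ∧ ∅ = ∅
{blue,red,teal} ∧ ∅ = ∅
{blue,teal} ∨ ∅ = {blue,teal}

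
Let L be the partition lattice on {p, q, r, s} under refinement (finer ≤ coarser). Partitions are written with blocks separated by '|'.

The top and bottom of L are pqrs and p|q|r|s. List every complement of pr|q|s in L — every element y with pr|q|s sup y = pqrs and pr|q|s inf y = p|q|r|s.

Need y with pr|q|s ∨ y = pqrs and pr|q|s ∧ y = p|q|r|s.
Checking each element gives: pqs|r, pq|rs, ps|qr, p|qrs.

pqs|r, pq|rs, ps|qr, p|qrs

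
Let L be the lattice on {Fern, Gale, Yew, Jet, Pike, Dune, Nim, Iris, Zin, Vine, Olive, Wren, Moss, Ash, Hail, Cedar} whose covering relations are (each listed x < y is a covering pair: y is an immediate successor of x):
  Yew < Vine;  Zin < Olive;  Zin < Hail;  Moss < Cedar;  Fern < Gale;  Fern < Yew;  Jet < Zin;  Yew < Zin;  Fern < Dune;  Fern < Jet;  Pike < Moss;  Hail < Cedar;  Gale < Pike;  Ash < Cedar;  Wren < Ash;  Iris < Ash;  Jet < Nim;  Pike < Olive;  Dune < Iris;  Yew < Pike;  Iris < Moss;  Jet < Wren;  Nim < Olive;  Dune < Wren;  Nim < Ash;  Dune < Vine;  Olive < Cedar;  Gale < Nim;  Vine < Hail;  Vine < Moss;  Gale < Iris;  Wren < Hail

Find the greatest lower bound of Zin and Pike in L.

Yew

Common lower bounds of {Zin, Pike}: Fern, Yew.
The greatest among these is Yew.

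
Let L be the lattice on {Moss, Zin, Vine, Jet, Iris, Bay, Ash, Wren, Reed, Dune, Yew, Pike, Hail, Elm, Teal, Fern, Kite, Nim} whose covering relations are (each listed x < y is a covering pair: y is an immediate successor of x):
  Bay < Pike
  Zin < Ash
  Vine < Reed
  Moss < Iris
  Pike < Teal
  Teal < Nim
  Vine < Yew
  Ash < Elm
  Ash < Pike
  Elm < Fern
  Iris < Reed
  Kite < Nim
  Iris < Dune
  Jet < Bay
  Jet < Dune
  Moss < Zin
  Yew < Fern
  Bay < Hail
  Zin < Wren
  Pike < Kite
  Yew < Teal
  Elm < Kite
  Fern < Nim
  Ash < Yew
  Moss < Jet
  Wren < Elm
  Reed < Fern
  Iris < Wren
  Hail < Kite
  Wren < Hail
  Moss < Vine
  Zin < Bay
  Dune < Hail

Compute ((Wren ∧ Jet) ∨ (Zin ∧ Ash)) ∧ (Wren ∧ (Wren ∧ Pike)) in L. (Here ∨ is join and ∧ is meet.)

Zin

Wren ∧ Jet = Moss
Zin ∧ Ash = Zin
Moss ∨ Zin = Zin
Wren ∧ Pike = Zin
Wren ∧ Zin = Zin
Zin ∧ Zin = Zin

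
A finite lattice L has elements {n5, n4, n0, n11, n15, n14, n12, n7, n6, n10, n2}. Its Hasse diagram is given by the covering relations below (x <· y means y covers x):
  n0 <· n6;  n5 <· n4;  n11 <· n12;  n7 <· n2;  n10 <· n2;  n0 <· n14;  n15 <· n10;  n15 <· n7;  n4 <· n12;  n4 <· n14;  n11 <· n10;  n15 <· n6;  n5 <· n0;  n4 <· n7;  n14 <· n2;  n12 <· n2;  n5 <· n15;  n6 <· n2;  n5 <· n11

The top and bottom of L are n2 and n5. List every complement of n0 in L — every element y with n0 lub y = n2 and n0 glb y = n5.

n10, n11, n12, n7

Need y with n0 ∨ y = n2 and n0 ∧ y = n5.
Checking each element gives: n10, n11, n12, n7.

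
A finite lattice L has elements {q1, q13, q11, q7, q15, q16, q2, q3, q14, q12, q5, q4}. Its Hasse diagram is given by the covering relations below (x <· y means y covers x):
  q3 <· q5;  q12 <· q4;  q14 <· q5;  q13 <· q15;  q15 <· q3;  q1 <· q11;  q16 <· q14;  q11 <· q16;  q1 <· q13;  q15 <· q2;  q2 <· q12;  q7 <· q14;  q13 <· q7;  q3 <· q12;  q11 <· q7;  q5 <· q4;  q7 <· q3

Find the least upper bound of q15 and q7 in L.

q3

Common upper bounds of {q15, q7}: q12, q3, q4, q5.
The least among these is q3.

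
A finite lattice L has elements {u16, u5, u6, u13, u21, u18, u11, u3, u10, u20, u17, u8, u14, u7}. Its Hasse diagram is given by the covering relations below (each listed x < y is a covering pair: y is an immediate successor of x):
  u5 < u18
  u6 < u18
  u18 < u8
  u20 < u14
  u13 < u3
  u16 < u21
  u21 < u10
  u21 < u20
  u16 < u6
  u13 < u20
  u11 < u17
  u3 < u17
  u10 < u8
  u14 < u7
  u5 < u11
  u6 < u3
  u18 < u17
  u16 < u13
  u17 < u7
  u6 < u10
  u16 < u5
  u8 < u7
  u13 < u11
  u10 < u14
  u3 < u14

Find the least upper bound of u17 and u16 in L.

Common upper bounds of {u17, u16}: u17, u7.
The least among these is u17.

u17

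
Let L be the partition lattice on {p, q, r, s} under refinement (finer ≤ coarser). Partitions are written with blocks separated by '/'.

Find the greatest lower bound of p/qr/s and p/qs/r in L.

p/q/r/s

Common lower bounds of {p/qr/s, p/qs/r}: p/q/r/s.
The greatest among these is p/q/r/s.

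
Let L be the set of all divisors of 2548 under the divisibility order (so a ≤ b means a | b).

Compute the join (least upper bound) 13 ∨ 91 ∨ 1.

91

Common upper bounds of {13, 91, 1}: 1274, 182, 2548, 364, 637, 91.
The least among these is 91.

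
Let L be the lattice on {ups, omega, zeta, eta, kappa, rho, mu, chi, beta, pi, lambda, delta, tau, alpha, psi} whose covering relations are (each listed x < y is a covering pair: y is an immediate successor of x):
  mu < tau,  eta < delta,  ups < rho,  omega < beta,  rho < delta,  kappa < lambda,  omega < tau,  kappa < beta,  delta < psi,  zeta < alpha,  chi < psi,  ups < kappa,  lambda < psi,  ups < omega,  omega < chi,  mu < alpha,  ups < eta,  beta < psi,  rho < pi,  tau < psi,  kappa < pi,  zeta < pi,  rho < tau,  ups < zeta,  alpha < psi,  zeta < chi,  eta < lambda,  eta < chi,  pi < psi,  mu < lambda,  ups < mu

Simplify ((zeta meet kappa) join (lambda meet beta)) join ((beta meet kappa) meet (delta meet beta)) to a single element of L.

zeta ∧ kappa = ups
lambda ∧ beta = kappa
ups ∨ kappa = kappa
beta ∧ kappa = kappa
delta ∧ beta = ups
kappa ∧ ups = ups
kappa ∨ ups = kappa

kappa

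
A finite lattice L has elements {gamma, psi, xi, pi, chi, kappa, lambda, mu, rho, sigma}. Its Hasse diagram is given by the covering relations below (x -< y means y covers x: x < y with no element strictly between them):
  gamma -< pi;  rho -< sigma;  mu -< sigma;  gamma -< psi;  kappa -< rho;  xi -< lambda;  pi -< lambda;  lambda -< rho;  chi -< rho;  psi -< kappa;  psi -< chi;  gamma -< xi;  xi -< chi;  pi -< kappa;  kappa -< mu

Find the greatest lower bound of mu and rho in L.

Common lower bounds of {mu, rho}: gamma, kappa, pi, psi.
The greatest among these is kappa.

kappa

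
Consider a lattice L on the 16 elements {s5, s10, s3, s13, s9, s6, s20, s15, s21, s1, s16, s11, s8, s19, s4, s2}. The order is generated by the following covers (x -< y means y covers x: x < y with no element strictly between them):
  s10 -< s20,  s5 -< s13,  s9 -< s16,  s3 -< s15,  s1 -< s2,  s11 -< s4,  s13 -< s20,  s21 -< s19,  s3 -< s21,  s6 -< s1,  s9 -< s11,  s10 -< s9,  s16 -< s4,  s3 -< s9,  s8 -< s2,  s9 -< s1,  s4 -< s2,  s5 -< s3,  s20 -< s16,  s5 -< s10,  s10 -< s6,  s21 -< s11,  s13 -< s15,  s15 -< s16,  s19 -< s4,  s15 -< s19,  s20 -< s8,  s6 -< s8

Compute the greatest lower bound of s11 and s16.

Common lower bounds of {s11, s16}: s10, s3, s5, s9.
The greatest among these is s9.

s9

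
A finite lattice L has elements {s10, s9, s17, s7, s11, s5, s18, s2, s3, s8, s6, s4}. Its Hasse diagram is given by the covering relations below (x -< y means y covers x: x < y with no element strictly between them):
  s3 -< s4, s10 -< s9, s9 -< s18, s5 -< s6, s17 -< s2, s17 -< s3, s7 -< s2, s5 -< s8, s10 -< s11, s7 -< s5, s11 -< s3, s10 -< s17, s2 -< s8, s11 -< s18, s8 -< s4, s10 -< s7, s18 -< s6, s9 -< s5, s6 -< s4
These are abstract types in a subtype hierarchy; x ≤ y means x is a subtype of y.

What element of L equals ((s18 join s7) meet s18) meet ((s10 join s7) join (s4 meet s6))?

s18

s18 ∨ s7 = s6
s6 ∧ s18 = s18
s10 ∨ s7 = s7
s4 ∧ s6 = s6
s7 ∨ s6 = s6
s18 ∧ s6 = s18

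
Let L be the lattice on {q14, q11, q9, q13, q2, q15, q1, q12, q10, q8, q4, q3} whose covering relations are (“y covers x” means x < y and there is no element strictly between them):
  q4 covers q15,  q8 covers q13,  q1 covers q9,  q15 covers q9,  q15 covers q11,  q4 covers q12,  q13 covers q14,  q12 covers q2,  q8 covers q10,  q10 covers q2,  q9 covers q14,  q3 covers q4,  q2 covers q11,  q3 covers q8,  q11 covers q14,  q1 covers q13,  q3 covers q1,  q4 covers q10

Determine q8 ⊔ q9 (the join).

Common upper bounds of {q8, q9}: q3.
The least among these is q3.

q3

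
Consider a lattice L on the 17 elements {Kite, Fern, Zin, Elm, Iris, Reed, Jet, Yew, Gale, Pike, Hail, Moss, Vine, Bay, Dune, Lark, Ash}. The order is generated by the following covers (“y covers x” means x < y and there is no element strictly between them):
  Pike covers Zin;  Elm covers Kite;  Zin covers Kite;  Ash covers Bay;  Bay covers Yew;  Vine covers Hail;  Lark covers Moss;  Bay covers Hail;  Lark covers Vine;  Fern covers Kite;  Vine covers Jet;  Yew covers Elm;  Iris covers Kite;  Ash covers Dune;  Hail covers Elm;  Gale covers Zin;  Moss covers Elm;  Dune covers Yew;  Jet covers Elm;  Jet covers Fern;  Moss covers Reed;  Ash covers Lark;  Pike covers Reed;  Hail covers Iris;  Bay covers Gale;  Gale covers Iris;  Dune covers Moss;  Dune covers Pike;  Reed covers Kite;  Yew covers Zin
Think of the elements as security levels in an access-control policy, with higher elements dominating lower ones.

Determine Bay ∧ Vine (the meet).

Hail

Common lower bounds of {Bay, Vine}: Elm, Hail, Iris, Kite.
The greatest among these is Hail.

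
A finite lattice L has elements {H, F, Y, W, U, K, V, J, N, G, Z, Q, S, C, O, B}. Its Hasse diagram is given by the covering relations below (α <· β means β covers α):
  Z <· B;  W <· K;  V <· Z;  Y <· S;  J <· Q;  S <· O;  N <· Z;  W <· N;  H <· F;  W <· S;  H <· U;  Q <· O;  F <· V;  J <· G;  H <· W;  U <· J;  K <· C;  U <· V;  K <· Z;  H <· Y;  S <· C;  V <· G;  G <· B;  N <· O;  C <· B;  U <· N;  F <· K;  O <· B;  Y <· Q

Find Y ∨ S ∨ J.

O

Common upper bounds of {Y, S, J}: B, O.
The least among these is O.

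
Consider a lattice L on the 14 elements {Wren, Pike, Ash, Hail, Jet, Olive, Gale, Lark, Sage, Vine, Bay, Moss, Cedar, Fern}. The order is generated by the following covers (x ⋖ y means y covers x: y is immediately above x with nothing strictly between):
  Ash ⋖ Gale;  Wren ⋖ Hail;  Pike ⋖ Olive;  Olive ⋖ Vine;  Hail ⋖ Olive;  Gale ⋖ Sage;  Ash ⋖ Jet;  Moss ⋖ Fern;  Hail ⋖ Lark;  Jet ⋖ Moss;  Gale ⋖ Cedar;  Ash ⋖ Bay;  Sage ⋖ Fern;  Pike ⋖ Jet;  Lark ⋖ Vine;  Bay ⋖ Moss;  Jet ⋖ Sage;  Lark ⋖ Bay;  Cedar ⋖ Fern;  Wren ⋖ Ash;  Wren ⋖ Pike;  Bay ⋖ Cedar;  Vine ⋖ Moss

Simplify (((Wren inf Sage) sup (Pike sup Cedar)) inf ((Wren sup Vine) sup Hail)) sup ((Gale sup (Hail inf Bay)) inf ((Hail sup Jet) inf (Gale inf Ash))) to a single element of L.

Moss

Wren ∧ Sage = Wren
Pike ∨ Cedar = Fern
Wren ∨ Fern = Fern
Wren ∨ Vine = Vine
Vine ∨ Hail = Vine
Fern ∧ Vine = Vine
Hail ∧ Bay = Hail
Gale ∨ Hail = Cedar
Hail ∨ Jet = Moss
Gale ∧ Ash = Ash
Moss ∧ Ash = Ash
Cedar ∧ Ash = Ash
Vine ∨ Ash = Moss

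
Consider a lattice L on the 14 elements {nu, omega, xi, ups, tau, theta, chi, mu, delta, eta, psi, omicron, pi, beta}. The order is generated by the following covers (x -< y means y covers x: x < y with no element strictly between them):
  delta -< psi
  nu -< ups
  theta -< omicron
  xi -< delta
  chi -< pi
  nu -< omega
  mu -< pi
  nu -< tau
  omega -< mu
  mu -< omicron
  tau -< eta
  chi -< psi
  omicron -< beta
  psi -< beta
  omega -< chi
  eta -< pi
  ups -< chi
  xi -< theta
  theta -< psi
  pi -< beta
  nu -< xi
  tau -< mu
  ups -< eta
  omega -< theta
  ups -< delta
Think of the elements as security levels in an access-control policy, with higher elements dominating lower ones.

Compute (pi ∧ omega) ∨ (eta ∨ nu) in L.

pi ∧ omega = omega
eta ∨ nu = eta
omega ∨ eta = pi

pi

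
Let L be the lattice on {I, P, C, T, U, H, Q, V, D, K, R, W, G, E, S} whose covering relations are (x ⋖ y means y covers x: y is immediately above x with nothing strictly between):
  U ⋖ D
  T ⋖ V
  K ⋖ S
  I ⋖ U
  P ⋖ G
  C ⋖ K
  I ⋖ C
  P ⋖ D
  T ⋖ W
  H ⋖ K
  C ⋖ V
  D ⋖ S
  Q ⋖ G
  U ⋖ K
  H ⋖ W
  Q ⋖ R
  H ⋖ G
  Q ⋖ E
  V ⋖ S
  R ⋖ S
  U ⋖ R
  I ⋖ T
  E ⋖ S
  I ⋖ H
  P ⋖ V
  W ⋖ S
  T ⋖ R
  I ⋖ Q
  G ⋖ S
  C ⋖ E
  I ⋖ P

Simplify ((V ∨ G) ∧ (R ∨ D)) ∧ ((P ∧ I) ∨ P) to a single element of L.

P

V ∨ G = S
R ∨ D = S
S ∧ S = S
P ∧ I = I
I ∨ P = P
S ∧ P = P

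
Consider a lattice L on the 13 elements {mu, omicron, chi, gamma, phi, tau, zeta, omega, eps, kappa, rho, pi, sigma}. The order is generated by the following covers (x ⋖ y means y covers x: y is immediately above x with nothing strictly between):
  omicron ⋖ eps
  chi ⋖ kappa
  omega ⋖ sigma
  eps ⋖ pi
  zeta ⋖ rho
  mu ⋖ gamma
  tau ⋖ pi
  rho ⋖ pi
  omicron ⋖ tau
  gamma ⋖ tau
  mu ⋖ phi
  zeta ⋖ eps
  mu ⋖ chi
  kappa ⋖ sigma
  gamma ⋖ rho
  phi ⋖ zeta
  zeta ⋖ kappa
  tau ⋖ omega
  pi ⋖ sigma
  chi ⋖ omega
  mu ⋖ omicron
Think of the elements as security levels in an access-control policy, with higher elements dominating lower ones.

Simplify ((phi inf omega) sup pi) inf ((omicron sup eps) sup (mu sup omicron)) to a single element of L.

phi ∧ omega = mu
mu ∨ pi = pi
omicron ∨ eps = eps
mu ∨ omicron = omicron
eps ∨ omicron = eps
pi ∧ eps = eps

eps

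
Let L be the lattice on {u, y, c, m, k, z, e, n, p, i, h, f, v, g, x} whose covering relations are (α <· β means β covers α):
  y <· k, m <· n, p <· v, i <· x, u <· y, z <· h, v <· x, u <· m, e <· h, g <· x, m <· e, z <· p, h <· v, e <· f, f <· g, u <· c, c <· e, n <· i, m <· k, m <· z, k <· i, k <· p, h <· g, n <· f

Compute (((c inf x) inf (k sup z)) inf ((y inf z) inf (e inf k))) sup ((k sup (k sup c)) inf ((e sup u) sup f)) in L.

e

c ∧ x = c
k ∨ z = p
c ∧ p = u
y ∧ z = u
e ∧ k = m
u ∧ m = u
u ∧ u = u
k ∨ c = v
k ∨ v = v
e ∨ u = e
e ∨ f = f
v ∧ f = e
u ∨ e = e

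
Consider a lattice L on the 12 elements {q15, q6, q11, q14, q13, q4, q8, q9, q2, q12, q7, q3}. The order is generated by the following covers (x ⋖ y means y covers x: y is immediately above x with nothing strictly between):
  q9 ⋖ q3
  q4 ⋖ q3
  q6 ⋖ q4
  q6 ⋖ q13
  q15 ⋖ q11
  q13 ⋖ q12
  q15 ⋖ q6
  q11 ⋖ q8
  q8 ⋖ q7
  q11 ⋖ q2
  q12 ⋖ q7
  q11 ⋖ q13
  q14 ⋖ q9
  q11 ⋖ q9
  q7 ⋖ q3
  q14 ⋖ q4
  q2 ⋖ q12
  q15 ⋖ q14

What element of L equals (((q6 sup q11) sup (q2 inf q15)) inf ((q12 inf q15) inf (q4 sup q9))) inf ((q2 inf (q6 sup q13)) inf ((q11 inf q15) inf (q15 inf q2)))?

q15

q6 ∨ q11 = q13
q2 ∧ q15 = q15
q13 ∨ q15 = q13
q12 ∧ q15 = q15
q4 ∨ q9 = q3
q15 ∧ q3 = q15
q13 ∧ q15 = q15
q6 ∨ q13 = q13
q2 ∧ q13 = q11
q11 ∧ q15 = q15
q15 ∧ q2 = q15
q15 ∧ q15 = q15
q11 ∧ q15 = q15
q15 ∧ q15 = q15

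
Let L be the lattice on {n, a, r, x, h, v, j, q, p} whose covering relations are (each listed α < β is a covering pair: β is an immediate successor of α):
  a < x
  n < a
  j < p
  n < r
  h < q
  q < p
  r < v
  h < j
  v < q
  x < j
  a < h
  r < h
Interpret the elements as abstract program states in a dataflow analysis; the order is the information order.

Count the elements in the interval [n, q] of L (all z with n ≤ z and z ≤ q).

6

The interval [n, q] = {a, h, n, q, r, v}, which has 6 elements.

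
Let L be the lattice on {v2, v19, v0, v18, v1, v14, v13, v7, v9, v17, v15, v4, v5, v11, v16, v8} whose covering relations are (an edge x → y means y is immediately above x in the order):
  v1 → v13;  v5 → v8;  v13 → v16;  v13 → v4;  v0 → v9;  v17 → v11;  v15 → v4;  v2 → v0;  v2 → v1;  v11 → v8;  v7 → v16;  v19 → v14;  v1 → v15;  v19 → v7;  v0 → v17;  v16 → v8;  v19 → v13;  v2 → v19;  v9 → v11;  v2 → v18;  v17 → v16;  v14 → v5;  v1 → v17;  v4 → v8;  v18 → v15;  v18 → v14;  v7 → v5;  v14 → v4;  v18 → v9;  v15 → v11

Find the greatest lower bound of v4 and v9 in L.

v18

Common lower bounds of {v4, v9}: v18, v2.
The greatest among these is v18.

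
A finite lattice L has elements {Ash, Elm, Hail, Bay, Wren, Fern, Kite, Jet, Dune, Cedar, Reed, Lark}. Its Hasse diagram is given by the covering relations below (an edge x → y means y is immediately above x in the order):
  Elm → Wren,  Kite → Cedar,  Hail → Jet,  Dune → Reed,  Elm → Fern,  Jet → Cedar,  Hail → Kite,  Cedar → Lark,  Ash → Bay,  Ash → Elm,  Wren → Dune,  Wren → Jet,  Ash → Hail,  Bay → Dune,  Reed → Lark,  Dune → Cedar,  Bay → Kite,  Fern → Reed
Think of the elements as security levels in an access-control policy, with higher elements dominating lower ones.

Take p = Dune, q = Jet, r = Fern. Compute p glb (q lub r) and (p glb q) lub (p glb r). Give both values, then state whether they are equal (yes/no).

Dune; Wren; no

q lub r = Lark, so p glb (q lub r) = Dune glb Lark = Dune.
p glb q = Wren and p glb r = Elm, so (p glb q) lub (p glb r) = Wren lub Elm = Wren.
Equal: no.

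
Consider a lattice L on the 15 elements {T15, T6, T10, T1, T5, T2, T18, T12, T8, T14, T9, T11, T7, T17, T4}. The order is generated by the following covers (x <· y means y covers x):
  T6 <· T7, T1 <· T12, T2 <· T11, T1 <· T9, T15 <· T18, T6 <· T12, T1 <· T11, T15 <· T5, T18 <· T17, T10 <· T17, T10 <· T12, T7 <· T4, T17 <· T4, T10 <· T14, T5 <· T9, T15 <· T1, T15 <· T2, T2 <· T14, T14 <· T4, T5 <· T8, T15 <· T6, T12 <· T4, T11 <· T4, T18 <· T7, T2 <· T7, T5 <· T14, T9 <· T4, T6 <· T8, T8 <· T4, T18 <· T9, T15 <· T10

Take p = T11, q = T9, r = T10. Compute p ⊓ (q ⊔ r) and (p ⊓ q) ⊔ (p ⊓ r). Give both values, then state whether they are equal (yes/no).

T11; T1; no

q ⊔ r = T4, so p ⊓ (q ⊔ r) = T11 ⊓ T4 = T11.
p ⊓ q = T1 and p ⊓ r = T15, so (p ⊓ q) ⊔ (p ⊓ r) = T1 ⊔ T15 = T1.
Equal: no.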